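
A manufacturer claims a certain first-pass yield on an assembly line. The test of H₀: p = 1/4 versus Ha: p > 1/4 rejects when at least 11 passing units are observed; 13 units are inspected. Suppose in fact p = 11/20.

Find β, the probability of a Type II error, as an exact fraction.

39857841016429707/40960000000000000

A Type II error is failing to reject when Ha holds: with p = 11/20, β = P(Y ≤ 10).
Summing C(13,j)·(11/20)^j·(9/20)^{13-j} for j = 0..10 gives 39857841016429707/40960000000000000.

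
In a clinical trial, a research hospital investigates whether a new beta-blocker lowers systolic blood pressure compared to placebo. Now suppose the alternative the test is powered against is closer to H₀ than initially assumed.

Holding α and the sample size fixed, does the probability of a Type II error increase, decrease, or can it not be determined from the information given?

A smaller true effect puts the Ha sampling distribution closer to H₀, so more of it falls in the non-rejection region.

It increases.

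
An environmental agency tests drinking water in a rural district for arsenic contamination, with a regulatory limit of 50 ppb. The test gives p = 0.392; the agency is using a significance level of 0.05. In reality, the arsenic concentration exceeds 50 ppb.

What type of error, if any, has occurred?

Type II error

The conventional null hypothesis is that the arsenic concentration is at or below 50 ppb (safe).
Since p = 0.392 ≥ α = 0.05, H₀ is not rejected.
H₀ is false (actually the arsenic concentration exceeds 50 ppb).
Failing to reject a false H₀ is a Type II error.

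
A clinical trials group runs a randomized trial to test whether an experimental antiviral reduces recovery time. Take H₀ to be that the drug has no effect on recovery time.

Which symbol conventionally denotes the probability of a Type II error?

β

P(Type II error) = P(fail to reject H₀ | H₀ false) = β.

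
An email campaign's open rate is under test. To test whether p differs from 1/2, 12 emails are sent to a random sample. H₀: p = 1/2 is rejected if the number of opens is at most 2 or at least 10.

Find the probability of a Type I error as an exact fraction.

α = P(S ≤ 2 or S ≥ 10 | p = 1/2), S ~ Binomial(12, 1/2).
By symmetry, α = 2·P(S ≤ 2) = 2·(1 + 12 + 66)/4096 = 158/4096 = 79/2048.

79/2048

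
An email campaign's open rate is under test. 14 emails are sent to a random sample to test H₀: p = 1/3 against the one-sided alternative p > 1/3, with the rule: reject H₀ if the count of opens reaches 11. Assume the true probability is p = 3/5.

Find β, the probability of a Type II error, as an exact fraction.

5344795024/6103515625

Under the alternative p = 3/5, K ~ Binomial(14, 3/5); β is the probability the test does not reject, P(K < 11).
Equivalently, β = 1 − P(K ≥ 11) = 5344795024/6103515625.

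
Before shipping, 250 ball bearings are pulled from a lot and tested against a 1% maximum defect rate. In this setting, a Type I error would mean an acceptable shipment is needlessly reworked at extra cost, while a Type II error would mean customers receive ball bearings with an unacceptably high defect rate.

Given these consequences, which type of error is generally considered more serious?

Type II error

The Type II consequence (customers receive ball bearings with an unacceptably high defect rate) is more severe than the Type I consequence (an acceptable shipment is needlessly reworked at extra cost).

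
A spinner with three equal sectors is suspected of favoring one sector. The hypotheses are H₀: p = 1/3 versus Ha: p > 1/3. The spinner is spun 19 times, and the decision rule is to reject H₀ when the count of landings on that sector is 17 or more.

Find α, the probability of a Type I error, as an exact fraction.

Under H₀, X ~ Binomial(19, 1/3), and α = P(X ≥ 17).
Adding the binomial terms for j = 17 through 19 with p = 1/3 yields 241/387420489.

241/387420489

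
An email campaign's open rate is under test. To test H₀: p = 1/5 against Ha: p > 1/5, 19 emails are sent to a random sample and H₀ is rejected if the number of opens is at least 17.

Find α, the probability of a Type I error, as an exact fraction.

2813/19073486328125

Under H₀, Y ~ Binomial(19, 1/5), and α = P(Y ≥ 17).
Adding the binomial terms for j = 17 through 19 with p = 1/5 yields 2813/19073486328125.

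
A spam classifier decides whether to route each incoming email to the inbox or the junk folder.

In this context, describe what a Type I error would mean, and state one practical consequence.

With the conventional null hypothesis that the message is legitimate (not spam):
A Type I error is rejecting H₀ when H₀ is true.
Here that means sending the message to the spam folder when actually the message is legitimate (not spam).

A Type I error would mean concluding that the message is spam when in fact the message is legitimate (not spam). Consequence: a legitimate email — possibly an important one — is hidden in the spam folder.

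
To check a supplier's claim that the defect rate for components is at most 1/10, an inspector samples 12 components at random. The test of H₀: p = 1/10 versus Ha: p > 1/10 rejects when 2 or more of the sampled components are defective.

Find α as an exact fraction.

340997748211/1000000000000

Under H₀, K ~ Binomial(12, 1/10); the Type I error rate is P(K ≥ 2).
Via the complement, α = 1 − Σ_{j=0}^{1} C(12,j)(1/10)^j(9/10)^{12-j} = 340997748211/1000000000000.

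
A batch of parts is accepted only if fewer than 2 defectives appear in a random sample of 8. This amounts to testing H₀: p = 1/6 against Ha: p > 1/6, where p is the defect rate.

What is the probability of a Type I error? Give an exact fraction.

α = P(reject H₀ | H₀ true) = P(Y ≥ 2 | p = 1/6), Y ~ Binomial(8, 1/6).
α = 1 − P(Y ≤ 1) = 1 − 1015625/1679616 = 663991/1679616.

663991/1679616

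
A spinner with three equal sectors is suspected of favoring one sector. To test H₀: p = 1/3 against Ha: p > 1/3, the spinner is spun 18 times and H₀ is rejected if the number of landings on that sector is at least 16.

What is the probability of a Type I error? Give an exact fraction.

The Type I error probability is α = P(S ≥ 16) computed under H₀, where S ~ Binomial(18, 1/3).
Summing C(18,j)(1/3)^j(2/3)^{18−j} for j = 16,…,18 gives 649/387420489.

649/387420489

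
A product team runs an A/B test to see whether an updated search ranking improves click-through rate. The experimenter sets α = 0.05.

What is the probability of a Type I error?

The significance level α is, by definition, the probability of a Type I error — P(reject H₀ | H₀ true).

0.05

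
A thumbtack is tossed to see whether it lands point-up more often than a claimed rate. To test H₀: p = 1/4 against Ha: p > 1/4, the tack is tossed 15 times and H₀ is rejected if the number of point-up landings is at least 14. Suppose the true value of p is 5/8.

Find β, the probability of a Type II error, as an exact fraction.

A Type II error is failing to reject when Ha holds: with p = 5/8, β = P(Y ≤ 13).
Summing C(15,j)·(5/8)^j·(3/8)^{15-j} for j = 0..13 gives 17439598153791/17592186044416.

17439598153791/17592186044416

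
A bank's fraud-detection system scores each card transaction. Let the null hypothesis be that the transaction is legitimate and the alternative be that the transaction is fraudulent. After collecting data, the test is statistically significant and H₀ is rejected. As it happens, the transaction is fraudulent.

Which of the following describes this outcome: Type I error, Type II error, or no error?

No error (correct decision).

The test rejected a false H₀ — the decision matches the true state.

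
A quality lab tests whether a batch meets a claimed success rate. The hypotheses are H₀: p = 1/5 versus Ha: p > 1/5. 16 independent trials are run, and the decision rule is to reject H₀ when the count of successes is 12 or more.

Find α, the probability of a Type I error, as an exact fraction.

Under H₀, X ~ Binomial(16, 1/5), and α = P(X ≥ 12).
P(X ≥ 12) = Σ_{j=12}^{16} C(16,j)·(1/5)^j·(4/5)^{16-j} = 100749/30517578125.

100749/30517578125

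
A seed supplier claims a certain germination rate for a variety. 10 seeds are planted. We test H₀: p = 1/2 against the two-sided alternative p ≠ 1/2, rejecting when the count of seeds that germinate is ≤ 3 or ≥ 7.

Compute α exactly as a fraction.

11/32

α = P(K ≤ 3 or K ≥ 7 | p = 1/2), K ~ Binomial(10, 1/2).
By symmetry, α = 2·P(K ≤ 3) = 2·(1 + 10 + 45 + 120)/1024 = 352/1024 = 11/32.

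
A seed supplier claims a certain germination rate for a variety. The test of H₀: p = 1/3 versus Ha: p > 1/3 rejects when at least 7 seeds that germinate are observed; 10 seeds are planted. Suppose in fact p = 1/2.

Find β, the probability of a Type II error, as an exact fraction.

53/64

β = P(fail to reject H₀ | Ha true) = P(X ≤ 6 | p = 1/2), X ~ Binomial(10, 1/2).
Equivalently, β = 1 − P(X ≥ 7) = 53/64.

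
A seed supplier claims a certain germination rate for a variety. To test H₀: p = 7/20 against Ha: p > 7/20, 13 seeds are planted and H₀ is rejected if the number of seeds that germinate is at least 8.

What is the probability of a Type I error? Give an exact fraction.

29568684698777/640000000000000

The Type I error probability is α = P(K ≥ 8) computed under H₀, where K ~ Binomial(13, 7/20).
P(K ≥ 8) = Σ_{j=8}^{13} C(13,j)·(7/20)^j·(13/20)^{13-j} = 29568684698777/640000000000000.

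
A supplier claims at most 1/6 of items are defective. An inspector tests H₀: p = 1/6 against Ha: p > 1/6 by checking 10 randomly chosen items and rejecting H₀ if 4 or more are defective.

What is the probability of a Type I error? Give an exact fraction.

α = P(reject H₀ | H₀ true) = P(S ≥ 4 | p = 1/6), S ~ Binomial(10, 1/6).
α = 1 − P(S ≤ 3) = 1 − 390625/419904 = 29279/419904.

29279/419904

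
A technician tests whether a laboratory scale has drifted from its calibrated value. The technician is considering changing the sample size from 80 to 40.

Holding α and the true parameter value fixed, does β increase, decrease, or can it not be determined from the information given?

It increases.

With less data the test statistic is noisier; under Ha, more outcomes land inside the acceptance region.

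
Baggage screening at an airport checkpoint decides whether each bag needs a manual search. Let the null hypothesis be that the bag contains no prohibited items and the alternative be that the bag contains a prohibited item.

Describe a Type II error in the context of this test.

A Type II error would mean concluding that the bag contains no prohibited items (or at least failing to establish that the bag contains a prohibited item) when in fact the bag contains a prohibited item.

A Type II error is failing to reject H₀ when H₀ is false.
Here that means letting the bag through when actually the bag contains a prohibited item.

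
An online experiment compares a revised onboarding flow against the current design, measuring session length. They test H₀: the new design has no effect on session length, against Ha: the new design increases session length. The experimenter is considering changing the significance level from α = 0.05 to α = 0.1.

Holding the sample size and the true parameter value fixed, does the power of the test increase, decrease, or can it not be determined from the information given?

It increases.

With a larger α the critical value moves toward the center, so more of the Ha sampling distribution lies in the rejection region.
Since power = 1 − β and β decreases, power increases.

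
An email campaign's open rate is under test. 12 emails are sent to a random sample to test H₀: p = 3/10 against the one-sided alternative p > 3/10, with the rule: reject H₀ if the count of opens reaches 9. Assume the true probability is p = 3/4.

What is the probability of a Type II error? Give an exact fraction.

5892517/16777216

β = P(fail to reject H₀ | Ha true) = P(K ≤ 8 | p = 3/4), K ~ Binomial(12, 3/4).
Summing C(12,j)·(3/4)^j·(1/4)^{12-j} for j = 0..8 gives 5892517/16777216.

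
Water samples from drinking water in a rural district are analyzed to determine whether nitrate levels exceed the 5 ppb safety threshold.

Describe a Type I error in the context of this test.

With the conventional null hypothesis that the nitrate concentration is at or below 5 ppb (safe):
A Type I error is rejecting H₀ when H₀ is true.
Here that means declaring the site contaminated and ordering remediation when actually the nitrate concentration is at or below 5 ppb (safe).

A Type I error would mean concluding that the nitrate concentration exceeds 5 ppb when in fact the nitrate concentration is at or below 5 ppb (safe).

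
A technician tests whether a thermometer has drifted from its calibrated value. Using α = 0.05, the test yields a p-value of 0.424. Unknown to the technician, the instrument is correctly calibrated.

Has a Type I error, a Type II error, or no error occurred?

The conventional null hypothesis is that the instrument is correctly calibrated.
Since p = 0.424 ≥ α = 0.05, H₀ is not rejected.
H₀ is true (actually the instrument is correctly calibrated).
The decision matches the true state — no error.

No error (correct decision).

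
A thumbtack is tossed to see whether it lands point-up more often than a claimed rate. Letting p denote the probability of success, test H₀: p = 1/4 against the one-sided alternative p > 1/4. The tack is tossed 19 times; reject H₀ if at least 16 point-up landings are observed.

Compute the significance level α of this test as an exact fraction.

The Type I error probability is α = P(Y ≥ 16) computed under H₀, where Y ~ Binomial(19, 1/4).
Adding the binomial terms for j = 16 through 19 with p = 1/4 yields 1735/17179869184.

1735/17179869184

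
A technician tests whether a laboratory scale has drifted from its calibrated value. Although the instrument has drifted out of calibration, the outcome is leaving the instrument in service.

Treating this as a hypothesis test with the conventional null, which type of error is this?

Type II error

The null hypothesis here is that the instrument is correctly calibrated.
'Leaving the instrument in service' corresponds to failing to reject H₀.
H₀ was not rejected but H₀ is false — a Type II error (false negative).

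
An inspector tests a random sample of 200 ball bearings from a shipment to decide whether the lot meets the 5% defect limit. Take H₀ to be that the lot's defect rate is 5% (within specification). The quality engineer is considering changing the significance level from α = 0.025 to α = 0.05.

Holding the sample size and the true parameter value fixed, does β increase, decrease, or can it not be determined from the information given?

It decreases.

With a larger α the critical value moves toward the center, so more of the Ha sampling distribution lies in the rejection region.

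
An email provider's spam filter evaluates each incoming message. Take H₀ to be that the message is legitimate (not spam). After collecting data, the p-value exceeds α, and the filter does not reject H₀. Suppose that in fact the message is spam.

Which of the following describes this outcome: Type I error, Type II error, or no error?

Type II error

H₀ was not rejected, but H₀ is actually false.
Failing to reject a false null hypothesis is a Type II error (false negative).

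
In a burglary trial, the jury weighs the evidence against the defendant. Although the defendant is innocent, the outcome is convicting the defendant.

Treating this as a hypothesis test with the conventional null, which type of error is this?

The null hypothesis here is that the defendant is innocent.
'Convicting the defendant' corresponds to rejecting H₀.
H₀ was rejected but H₀ is true — a Type I error (false positive).

Type I error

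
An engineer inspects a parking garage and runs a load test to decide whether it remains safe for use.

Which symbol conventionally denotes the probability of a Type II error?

P(Type II error) = P(fail to reject H₀ | H₀ false) = β.

β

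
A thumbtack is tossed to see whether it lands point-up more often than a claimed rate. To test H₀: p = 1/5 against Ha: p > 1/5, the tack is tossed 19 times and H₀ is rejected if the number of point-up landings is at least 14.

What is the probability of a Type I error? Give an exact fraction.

12964157/19073486328125

The Type I error probability is α = P(X ≥ 14) computed under H₀, where X ~ Binomial(19, 1/5).
Summing C(19,j)(1/5)^j(4/5)^{19−j} for j = 14,…,19 gives 12964157/19073486328125.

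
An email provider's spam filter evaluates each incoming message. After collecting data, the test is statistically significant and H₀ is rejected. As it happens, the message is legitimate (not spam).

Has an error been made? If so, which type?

Type I error

The conventional null hypothesis here is that the message is legitimate (not spam).
H₀ was rejected, but H₀ is actually true.
Rejecting a true null hypothesis is a Type I error (false positive).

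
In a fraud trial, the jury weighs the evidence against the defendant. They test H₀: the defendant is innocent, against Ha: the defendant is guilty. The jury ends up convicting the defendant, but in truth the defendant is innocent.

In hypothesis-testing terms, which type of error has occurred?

Type I error

'Convicting the defendant' corresponds to rejecting H₀.
H₀ was rejected but H₀ is true — a Type I error (false positive).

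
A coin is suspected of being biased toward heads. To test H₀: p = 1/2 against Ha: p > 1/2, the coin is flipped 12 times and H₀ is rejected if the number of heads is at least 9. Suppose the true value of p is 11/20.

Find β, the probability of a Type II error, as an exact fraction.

A Type II error is failing to reject when Ha holds: with p = 11/20, β = P(S ≤ 8).
Equivalently, β = 1 − P(S ≥ 9) = 709043757719553/819200000000000.

709043757719553/819200000000000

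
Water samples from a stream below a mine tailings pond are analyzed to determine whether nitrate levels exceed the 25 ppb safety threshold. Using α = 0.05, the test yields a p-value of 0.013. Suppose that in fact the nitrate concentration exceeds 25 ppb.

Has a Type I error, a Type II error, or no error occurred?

The conventional null hypothesis is that the nitrate concentration is at or below 25 ppb (safe).
Since p = 0.013 < α = 0.05, H₀ is rejected.
H₀ is false (actually the nitrate concentration exceeds 25 ppb).
The decision matches the true state — no error.

No error (correct decision).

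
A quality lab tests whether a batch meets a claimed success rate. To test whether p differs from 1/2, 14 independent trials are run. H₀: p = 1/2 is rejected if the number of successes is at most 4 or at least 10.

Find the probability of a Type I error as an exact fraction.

α = P(Y ≤ 4 or Y ≥ 10 | p = 1/2), Y ~ Binomial(14, 1/2).
By symmetry, α = 2·P(Y ≤ 4) = 2·(1 + 14 + 91 + 364 + 1001)/16384 = 2942/16384 = 1471/8192.

1471/8192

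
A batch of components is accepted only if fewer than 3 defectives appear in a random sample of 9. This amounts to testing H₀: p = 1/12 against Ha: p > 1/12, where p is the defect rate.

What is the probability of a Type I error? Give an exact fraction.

668221/20155392

Under H₀, Y ~ Binomial(9, 1/12); the Type I error rate is P(Y ≥ 3).
Via the complement, α = 1 − Σ_{j=0}^{2} C(9,j)(1/12)^j(11/12)^{9-j} = 668221/20155392.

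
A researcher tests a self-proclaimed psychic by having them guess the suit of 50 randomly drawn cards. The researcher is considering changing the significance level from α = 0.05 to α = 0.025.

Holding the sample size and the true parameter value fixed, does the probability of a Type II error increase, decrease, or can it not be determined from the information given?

It increases.

Tightening α shrinks the rejection region. When Ha holds, fewer sample outcomes clear the stricter threshold, so more fall in the acceptance region.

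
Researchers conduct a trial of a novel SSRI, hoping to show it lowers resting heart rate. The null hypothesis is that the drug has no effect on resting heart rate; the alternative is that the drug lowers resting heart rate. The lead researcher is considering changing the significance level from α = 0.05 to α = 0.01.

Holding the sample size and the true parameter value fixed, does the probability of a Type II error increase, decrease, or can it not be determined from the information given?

A smaller α moves the rejection region further into the tail. With the alternative true, more outcomes now fall outside the rejection region, so failing to reject becomes more likely.

It increases.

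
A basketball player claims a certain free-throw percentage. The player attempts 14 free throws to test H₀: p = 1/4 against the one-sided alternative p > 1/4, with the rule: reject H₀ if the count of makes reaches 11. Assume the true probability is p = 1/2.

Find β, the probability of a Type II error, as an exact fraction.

7957/8192

Under the alternative p = 1/2, K ~ Binomial(14, 1/2); β is the probability the test does not reject, P(K < 11).
Equivalently, β = 1 − P(K ≥ 11) = 7957/8192.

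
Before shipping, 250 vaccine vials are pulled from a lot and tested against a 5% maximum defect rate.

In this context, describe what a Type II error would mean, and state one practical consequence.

With the conventional null hypothesis that the lot's defect rate is 5% (within specification):
A Type II error is failing to reject H₀ when H₀ is false.
Here that means accepting the lot and shipping it when actually the lot's defect rate exceeds 5%.

A Type II error would mean concluding that the lot's defect rate is 5% (within specification) (or at least failing to establish that the lot's defect rate exceeds 5%) when in fact the lot's defect rate exceeds 5%. Consequence: customers receive vaccine vials with an unacceptably high defect rate.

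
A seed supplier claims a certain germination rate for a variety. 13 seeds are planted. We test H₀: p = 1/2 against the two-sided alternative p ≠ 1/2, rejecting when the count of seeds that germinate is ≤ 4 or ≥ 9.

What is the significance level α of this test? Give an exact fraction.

Under H₀, K ~ Binomial(13, 1/2); α is the probability of landing in either tail, P(K ≤ 4) + P(K ≥ 9).
By symmetry, α = 2·P(K ≤ 4) = 2·(1 + 13 + 78 + 286 + 715)/8192 = 2186/8192 = 1093/4096.

1093/4096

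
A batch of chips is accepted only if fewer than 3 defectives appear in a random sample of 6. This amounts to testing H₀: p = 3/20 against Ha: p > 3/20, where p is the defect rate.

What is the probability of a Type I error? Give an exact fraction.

302967/6400000

α = P(reject H₀ | H₀ true) = P(S ≥ 3 | p = 3/20), S ~ Binomial(6, 3/20).
Via the complement, α = 1 − Σ_{j=0}^{2} C(6,j)(3/20)^j(17/20)^{6-j} = 302967/6400000.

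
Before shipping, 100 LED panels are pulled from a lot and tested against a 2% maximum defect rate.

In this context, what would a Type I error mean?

A Type I error would mean concluding that the lot's defect rate exceeds 2% when in fact the lot's defect rate is 2% (within specification).

With the conventional null hypothesis that the lot's defect rate is 2% (within specification):
A Type I error is rejecting H₀ when H₀ is true.
Here that means rejecting the lot and scrapping or reworking it when actually the lot's defect rate is 2% (within specification).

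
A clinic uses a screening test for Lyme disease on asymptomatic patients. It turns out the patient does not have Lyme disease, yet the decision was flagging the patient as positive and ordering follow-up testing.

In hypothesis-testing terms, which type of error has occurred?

The null hypothesis here is that the patient does not have Lyme disease.
'Flagging the patient as positive and ordering follow-up testing' corresponds to rejecting H₀.
H₀ was rejected but H₀ is true — a Type I error (false positive).

Type I error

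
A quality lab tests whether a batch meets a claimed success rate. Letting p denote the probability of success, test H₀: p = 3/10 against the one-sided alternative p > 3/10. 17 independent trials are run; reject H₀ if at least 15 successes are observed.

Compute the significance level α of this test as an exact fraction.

Under H₀, X ~ Binomial(17, 3/10), and α = P(X ≥ 15).
Adding the binomial terms for j = 15 through 17 with p = 3/10 yields 10087281621/10000000000000000.

10087281621/10000000000000000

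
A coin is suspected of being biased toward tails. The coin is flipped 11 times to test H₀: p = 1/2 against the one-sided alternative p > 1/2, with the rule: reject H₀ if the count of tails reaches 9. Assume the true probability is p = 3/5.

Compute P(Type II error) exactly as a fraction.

A Type II error is failing to reject when Ha holds: with p = 3/5, β = P(K ≤ 8).
Adding the binomial probabilities P(K=0)+…+P(K=8) at p = 3/5 gives 8604328/9765625.

8604328/9765625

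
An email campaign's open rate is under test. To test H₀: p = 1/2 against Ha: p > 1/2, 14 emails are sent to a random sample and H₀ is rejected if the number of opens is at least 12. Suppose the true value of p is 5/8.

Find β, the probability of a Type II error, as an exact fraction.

2070361146177/2199023255552

β = P(fail to reject H₀ | Ha true) = P(K ≤ 11 | p = 5/8), K ~ Binomial(14, 5/8).
Adding the binomial probabilities P(K=0)+…+P(K=11) at p = 5/8 gives 2070361146177/2199023255552.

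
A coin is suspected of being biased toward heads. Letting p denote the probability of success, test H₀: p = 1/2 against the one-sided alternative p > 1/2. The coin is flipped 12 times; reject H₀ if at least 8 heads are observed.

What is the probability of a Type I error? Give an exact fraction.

The Type I error probability is α = P(Y ≥ 8) computed under H₀, where Y ~ Binomial(12, 1/2).
P(Y ≥ 8) = [C(12,8) + C(12,9) + C(12,10) + C(12,11) + C(12,12)] / 2^12 = (495 + 220 + 66 + 12 + 1) / 4096 = 794/4096 = 397/2048.

397/2048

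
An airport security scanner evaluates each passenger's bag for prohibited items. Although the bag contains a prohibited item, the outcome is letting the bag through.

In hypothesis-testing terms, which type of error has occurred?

The null hypothesis here is that the bag contains no prohibited items.
'Letting the bag through' corresponds to failing to reject H₀.
H₀ was not rejected but H₀ is false — a Type II error (false negative).

Type II error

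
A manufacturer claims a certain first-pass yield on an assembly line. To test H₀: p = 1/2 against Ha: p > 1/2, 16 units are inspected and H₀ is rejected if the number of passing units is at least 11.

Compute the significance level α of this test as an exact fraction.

The Type I error probability is α = P(K ≥ 11) computed under H₀, where K ~ Binomial(16, 1/2).
P(K ≥ 11) = [C(16,11) + C(16,12) + C(16,13) + C(16,14) + C(16,15) + C(16,16)] / 2^16 = (4368 + 1820 + 560 + 120 + 16 + 1) / 65536 = 6885/65536.

6885/65536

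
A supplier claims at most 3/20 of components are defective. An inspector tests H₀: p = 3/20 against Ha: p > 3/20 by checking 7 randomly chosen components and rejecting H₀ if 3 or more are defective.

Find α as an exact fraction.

18883881/256000000

Under H₀, Y ~ Binomial(7, 3/20); the Type I error rate is P(Y ≥ 3).
Computing the lower-tail complement: 1 − 237116119/256000000 = 18883881/256000000.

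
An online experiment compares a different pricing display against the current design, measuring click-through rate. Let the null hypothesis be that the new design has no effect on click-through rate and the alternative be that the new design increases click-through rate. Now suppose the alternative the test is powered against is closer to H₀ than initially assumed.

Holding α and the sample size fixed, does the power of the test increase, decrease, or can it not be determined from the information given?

A smaller departure from H₀ means the test statistic under Ha is distributed closer to where it would be under H₀; rejection becomes less likely.
Since power = 1 − β and β increases, power decreases.

It decreases.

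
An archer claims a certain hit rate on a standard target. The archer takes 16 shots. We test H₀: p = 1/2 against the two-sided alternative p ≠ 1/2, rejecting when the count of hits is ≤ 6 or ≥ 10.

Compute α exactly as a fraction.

14893/32768

Under H₀, X ~ Binomial(16, 1/2); α is the probability of landing in either tail, P(X ≤ 6) + P(X ≥ 10).
Each tail has probability (1 + 16 + 120 + 560 + 1820 + 4368 + 8008)/65536; doubling gives α = 29786/65536 = 14893/32768.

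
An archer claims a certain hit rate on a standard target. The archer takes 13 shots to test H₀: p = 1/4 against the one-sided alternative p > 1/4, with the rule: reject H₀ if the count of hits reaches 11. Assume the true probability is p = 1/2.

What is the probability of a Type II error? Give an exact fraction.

A Type II error is failing to reject when Ha holds: with p = 1/2, β = P(Y ≤ 10).
Summing C(13,j)·(1/2)^j·(1/2)^{13-j} for j = 0..10 gives 2025/2048.

2025/2048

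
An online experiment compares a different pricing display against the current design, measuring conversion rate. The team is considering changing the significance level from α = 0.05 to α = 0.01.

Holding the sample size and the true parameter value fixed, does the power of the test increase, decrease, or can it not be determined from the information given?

It decreases.

Lowering α raises the bar for rejection; under Ha, the test now fails to reject on outcomes it previously would have rejected.
Since power = 1 − β and β increases, power decreases.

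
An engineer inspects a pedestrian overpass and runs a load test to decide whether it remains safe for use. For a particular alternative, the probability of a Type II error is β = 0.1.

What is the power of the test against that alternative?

Power = 1 − β = 1 − 0.1 = 0.9.

0.9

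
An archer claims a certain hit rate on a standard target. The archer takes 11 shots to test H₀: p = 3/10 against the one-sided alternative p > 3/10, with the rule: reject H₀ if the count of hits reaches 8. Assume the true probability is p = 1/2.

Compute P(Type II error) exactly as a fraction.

A Type II error is failing to reject when Ha holds: with p = 1/2, β = P(X ≤ 7).
Equivalently, β = 1 − P(X ≥ 8) = 227/256.

227/256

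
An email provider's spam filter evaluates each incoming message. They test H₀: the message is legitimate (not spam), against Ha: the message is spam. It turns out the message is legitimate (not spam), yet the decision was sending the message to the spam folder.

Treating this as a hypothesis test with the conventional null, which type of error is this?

Type I error

'Sending the message to the spam folder' corresponds to rejecting H₀.
H₀ was rejected but H₀ is true — a Type I error (false positive).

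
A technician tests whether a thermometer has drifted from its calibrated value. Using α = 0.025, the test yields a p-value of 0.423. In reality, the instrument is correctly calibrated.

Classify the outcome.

The conventional null hypothesis is that the instrument is correctly calibrated.
Since p = 0.423 ≥ α = 0.025, H₀ is not rejected.
H₀ is true (actually the instrument is correctly calibrated).
The decision matches the true state — no error.

No error — this is a correct decision.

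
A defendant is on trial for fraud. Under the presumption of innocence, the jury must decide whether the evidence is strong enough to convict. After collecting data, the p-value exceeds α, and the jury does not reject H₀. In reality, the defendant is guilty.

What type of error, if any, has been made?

The conventional null hypothesis here is that the defendant is innocent.
H₀ was not rejected, but H₀ is actually false.
Failing to reject a false null hypothesis is a Type II error (false negative).

Type II error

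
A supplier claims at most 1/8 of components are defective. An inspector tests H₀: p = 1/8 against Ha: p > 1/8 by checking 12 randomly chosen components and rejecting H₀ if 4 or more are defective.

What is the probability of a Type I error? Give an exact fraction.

α = P(reject H₀ | H₀ true) = P(S ≥ 4 | p = 1/8), S ~ Binomial(12, 1/8).
α = 1 − P(S ≤ 3) = 1 − 65090368091/68719476736 = 3629108645/68719476736.

3629108645/68719476736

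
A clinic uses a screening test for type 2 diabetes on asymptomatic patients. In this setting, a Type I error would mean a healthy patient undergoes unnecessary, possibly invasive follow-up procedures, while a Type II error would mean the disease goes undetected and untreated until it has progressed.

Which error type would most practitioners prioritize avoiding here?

Type II error

The Type II consequence (the disease goes undetected and untreated until it has progressed) is more severe than the Type I consequence (a healthy patient undergoes unnecessary, possibly invasive follow-up procedures).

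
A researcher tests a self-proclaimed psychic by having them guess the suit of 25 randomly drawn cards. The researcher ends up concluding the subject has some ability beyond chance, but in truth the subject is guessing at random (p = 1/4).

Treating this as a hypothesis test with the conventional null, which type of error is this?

The null hypothesis here is that the subject is guessing at random (p = 1/4).
'Concluding the subject has some ability beyond chance' corresponds to rejecting H₀.
H₀ was rejected but H₀ is true — a Type I error (false positive).

Type I error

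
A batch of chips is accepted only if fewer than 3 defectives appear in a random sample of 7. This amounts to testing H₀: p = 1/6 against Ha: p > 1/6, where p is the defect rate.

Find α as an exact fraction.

Under H₀, S ~ Binomial(7, 1/6); the Type I error rate is P(S ≥ 3).
Via the complement, α = 1 − Σ_{j=0}^{2} C(7,j)(1/6)^j(5/6)^{7-j} = 331/3456.

331/3456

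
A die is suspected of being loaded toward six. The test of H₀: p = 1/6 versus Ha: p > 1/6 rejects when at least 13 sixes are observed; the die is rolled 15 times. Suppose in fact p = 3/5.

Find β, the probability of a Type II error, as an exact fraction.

29690124488/30517578125

β = P(fail to reject H₀ | Ha true) = P(S ≤ 12 | p = 3/5), S ~ Binomial(15, 3/5).
Adding the binomial probabilities P(S=0)+…+P(S=12) at p = 3/5 gives 29690124488/30517578125.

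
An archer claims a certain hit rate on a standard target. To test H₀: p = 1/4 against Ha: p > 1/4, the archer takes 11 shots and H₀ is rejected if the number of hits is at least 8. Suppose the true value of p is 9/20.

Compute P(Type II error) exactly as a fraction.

β = P(fail to reject H₀ | Ha true) = P(X ≤ 7 | p = 9/20), X ~ Binomial(11, 9/20).
Equivalently, β = 1 − P(X ≥ 8) = 4807868226029/5120000000000.

4807868226029/5120000000000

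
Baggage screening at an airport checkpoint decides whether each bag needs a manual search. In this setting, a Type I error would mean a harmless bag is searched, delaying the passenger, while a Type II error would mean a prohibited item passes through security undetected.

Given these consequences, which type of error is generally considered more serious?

The Type II consequence (a prohibited item passes through security undetected) is more severe than the Type I consequence (a harmless bag is searched, delaying the passenger).

Type II error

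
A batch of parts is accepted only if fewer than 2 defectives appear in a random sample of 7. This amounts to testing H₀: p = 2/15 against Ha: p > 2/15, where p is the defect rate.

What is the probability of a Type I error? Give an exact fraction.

α = P(reject H₀ | H₀ true) = P(Y ≥ 2 | p = 2/15), Y ~ Binomial(7, 2/15).
Via the complement, α = 1 − Σ_{j=0}^{1} C(7,j)(2/15)^j(13/15)^{7-j} = 1501316/6328125.

1501316/6328125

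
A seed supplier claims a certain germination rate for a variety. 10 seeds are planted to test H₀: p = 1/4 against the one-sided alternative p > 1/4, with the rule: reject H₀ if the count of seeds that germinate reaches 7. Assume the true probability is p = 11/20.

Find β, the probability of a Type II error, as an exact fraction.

A Type II error is failing to reject when Ha holds: with p = 11/20, β = P(S ≤ 6).
Adding the binomial probabilities P(S=0)+…+P(S=6) at p = 11/20 gives 1878942860721/2560000000000.

1878942860721/2560000000000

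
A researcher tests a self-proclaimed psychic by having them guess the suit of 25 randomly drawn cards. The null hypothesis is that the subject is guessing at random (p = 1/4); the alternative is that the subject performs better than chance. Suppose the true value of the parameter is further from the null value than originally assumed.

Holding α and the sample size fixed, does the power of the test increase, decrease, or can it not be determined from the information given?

It increases.

A larger true effect moves the Ha sampling distribution further from the H₀ critical value, making rejection more likely when Ha is true.
Since power = 1 − β and β decreases, power increases.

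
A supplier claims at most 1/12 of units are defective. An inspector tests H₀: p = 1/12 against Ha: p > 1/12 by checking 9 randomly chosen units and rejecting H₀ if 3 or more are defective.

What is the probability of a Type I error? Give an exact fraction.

668221/20155392

Under H₀, K ~ Binomial(9, 1/12); the Type I error rate is P(K ≥ 3).
α = 1 − P(K ≤ 2) = 1 − 19487171/20155392 = 668221/20155392.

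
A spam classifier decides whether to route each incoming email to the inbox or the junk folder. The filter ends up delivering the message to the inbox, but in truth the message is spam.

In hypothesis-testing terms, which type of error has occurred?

Type II error

The null hypothesis here is that the message is legitimate (not spam).
'Delivering the message to the inbox' corresponds to failing to reject H₀.
H₀ was not rejected but H₀ is false — a Type II error (false negative).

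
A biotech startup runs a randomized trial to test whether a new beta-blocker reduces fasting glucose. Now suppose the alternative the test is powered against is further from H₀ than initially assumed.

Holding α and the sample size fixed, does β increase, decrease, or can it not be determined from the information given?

It decreases.

A larger true effect moves the Ha sampling distribution further from the H₀ critical value, making rejection more likely when Ha is true.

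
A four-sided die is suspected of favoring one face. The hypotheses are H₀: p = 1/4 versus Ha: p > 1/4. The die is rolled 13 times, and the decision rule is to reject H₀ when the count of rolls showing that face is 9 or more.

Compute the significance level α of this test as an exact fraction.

66379/67108864

α = P(reject H₀ | H₀ true) = P(K ≥ 9 | p = 1/4), with K ~ Binomial(13, 1/4).
Summing C(13,j)(1/4)^j(3/4)^{13−j} for j = 9,…,13 gives 66379/67108864.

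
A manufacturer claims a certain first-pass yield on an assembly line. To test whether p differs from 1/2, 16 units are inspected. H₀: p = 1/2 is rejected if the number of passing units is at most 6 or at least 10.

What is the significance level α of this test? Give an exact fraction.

α = P(Y ≤ 6 or Y ≥ 10 | p = 1/2), Y ~ Binomial(16, 1/2).
Each tail has probability (1 + 16 + 120 + 560 + 1820 + 4368 + 8008)/65536; doubling gives α = 29786/65536 = 14893/32768.

14893/32768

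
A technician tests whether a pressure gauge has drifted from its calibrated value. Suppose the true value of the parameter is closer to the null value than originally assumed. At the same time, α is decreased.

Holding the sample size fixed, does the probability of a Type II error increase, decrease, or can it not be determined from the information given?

A smaller departure from H₀ means the test statistic under Ha is distributed closer to where it would be under H₀; rejection becomes less likely. Lowering α raises the bar for rejection; under Ha, the test now fails to reject on outcomes it previously would have rejected. Both changes push β in the same direction.

It increases.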